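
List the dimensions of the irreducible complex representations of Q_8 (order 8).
Dimensions: 1, 1, 1, 1, 2

Working: There are 5 irreducibles (= number of conjugacy classes). Their dimensions d_i satisfy sum d_i^2 = |G| = 8: 1 + 1 + 1 + 1 + 4 = 8.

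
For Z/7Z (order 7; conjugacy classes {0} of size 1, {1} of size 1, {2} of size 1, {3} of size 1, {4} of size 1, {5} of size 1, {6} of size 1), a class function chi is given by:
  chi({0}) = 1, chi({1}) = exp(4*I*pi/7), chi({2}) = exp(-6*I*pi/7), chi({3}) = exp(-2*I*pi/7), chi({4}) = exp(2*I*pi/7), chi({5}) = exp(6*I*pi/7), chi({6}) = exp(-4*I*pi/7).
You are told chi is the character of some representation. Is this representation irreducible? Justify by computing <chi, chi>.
Irreducible: <chi, chi> = 1.

Working: <chi, chi> = (1/|G|) sum_C |C| * |chi(C)|^2 = (1/7)[1*|1|^2 + 1*|exp(4*I*pi/7)|^2 + 1*|exp(-6*I*pi/7)|^2 + 1*|exp(-2*I*pi/7)|^2 + 1*|exp(2*I*pi/7)|^2 + 1*|exp(6*I*pi/7)|^2 + 1*|exp(-4*I*pi/7)|^2]
  = (1/7)[(1) + (1) + (1) + (1) + (1) + (1) + (1)] = 7/7 = 1.
(Exp terms are combined using exp(i*s)*conj(exp(i*t)) = exp(i*(s-t)), and sums of them are collapsed using the identity that for every m > 1 the m distinct m-th roots of unity sum to 0, e.g. 1 + exp(2*I*pi/3) + exp(-2*I*pi/3) = 0.)
A character is irreducible iff <chi, chi> = 1, so this representation is irreducible.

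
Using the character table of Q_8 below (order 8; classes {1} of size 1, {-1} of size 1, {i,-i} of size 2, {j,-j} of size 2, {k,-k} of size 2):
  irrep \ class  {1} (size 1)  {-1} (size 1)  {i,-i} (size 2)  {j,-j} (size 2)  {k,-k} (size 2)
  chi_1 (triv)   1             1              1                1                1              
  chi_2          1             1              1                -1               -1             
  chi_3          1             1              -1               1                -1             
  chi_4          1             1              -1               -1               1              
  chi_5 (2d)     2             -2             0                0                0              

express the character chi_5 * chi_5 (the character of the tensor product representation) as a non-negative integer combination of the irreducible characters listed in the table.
chi_5 tensor chi_5 = chi_1 + chi_2 + chi_3 + chi_4 (all other irreducibles have multiplicity 0).

Argument: The character of a tensor product is the pointwise product (chi_5 * chi_5)(C) = chi_5(C) * chi_5(C):
  {1}: (2)*(2), {-1}: (-2)*(-2), {i,-i}: (0)*(0), {j,-j}: (0)*(0), {k,-k}: (0)*(0)
so (chi_5 * chi_5) takes values
  {1} -> 4, {-1} -> 4, {i,-i} -> 0, {j,-j} -> 0, {k,-k} -> 0.
Now take the inner product of this character with each irreducible chi from the table, <chi_5*chi_5, chi> = (1/8) sum_C |C| (chi_5*chi_5)(C) conj(chi(C)):
  <chi_5*chi_5, chi_1> = (1/8)[1*(4)*conj(1) + 1*(4)*conj(1) + 2*(0)*conj(1) + 2*(0)*conj(1) + 2*(0)*conj(1)]
      = (1/8)[(4) + (4) + (0) + (0) + (0)] = 8/8 = 1
  <chi_5*chi_5, chi_2> = (1/8)[1*(4)*conj(1) + 1*(4)*conj(1) + 2*(0)*conj(1) + 2*(0)*conj(-1) + 2*(0)*conj(-1)]
      = (1/8)[(4) + (4) + (0) + (0) + (0)] = 8/8 = 1
  <chi_5*chi_5, chi_3> = (1/8)[1*(4)*conj(1) + 1*(4)*conj(1) + 2*(0)*conj(-1) + 2*(0)*conj(1) + 2*(0)*conj(-1)]
      = (1/8)[(4) + (4) + (0) + (0) + (0)] = 8/8 = 1
  <chi_5*chi_5, chi_4> = (1/8)[1*(4)*conj(1) + 1*(4)*conj(1) + 2*(0)*conj(-1) + 2*(0)*conj(-1) + 2*(0)*conj(1)]
      = (1/8)[(4) + (4) + (0) + (0) + (0)] = 8/8 = 1
  <chi_5*chi_5, chi_5> = (1/8)[1*(4)*conj(2) + 1*(4)*conj(-2) + 2*(0)*conj(0) + 2*(0)*conj(0) + 2*(0)*conj(0)]
      = (1/8)[(8) + (-8) + (0) + (0) + (0)] = 0/8 = 0
Hence the multiplicities are chi_1: 1, chi_2: 1, chi_3: 1, chi_4: 1. Dimension check: dim(chi_5)*dim(chi_5) = 2*2 = 4 and sum (mult * dim) = 1*1 + 1*1 + 1*1 + 1*1 = 4.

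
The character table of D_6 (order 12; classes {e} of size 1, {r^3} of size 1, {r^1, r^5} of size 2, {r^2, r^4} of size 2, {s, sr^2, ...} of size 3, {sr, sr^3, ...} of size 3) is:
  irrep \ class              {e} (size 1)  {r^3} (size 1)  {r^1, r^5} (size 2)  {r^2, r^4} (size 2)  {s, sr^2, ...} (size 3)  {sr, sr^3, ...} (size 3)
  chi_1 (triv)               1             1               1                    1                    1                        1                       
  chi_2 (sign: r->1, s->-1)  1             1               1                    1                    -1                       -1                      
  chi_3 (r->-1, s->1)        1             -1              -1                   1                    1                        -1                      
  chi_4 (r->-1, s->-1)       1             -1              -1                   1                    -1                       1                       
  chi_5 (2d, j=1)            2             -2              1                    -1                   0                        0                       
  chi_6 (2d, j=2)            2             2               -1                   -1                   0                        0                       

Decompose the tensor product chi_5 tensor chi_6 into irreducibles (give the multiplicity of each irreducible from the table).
chi_5 tensor chi_6 = chi_3 + chi_4 + chi_5 (all other irreducibles have multiplicity 0).

Details: The character of a tensor product is the pointwise product (chi_5 * chi_6)(C) = chi_5(C) * chi_6(C):
  {e}: (2)*(2), {r^3}: (-2)*(2), {r^1, r^5}: (1)*(-1), {r^2, r^4}: (-1)*(-1), {s, sr^2, ...}: (0)*(0), {sr, sr^3, ...}: (0)*(0)
so (chi_5 * chi_6) takes values
  {e} -> 4, {r^3} -> -4, {r^1, r^5} -> -1, {r^2, r^4} -> 1, {s, sr^2, ...} -> 0, {sr, sr^3, ...} -> 0.
Now take the inner product of this character with each irreducible chi from the table, <chi_5*chi_6, chi> = (1/12) sum_C |C| (chi_5*chi_6)(C) conj(chi(C)):
  <chi_5*chi_6, chi_1> = (1/12)[1*(4)*conj(1) + 1*(-4)*conj(1) + 2*(-1)*conj(1) + 2*(1)*conj(1) + 3*(0)*conj(1) + 3*(0)*conj(1)]
      = (1/12)[(4) + (-4) + (-2) + (2) + (0) + (0)] = 0/12 = 0
  <chi_5*chi_6, chi_2> = (1/12)[1*(4)*conj(1) + 1*(-4)*conj(1) + 2*(-1)*conj(1) + 2*(1)*conj(1) + 3*(0)*conj(-1) + 3*(0)*conj(-1)]
      = (1/12)[(4) + (-4) + (-2) + (2) + (0) + (0)] = 0/12 = 0
  <chi_5*chi_6, chi_3> = (1/12)[1*(4)*conj(1) + 1*(-4)*conj(-1) + 2*(-1)*conj(-1) + 2*(1)*conj(1) + 3*(0)*conj(1) + 3*(0)*conj(-1)]
      = (1/12)[(4) + (4) + (2) + (2) + (0) + (0)] = 12/12 = 1
  <chi_5*chi_6, chi_4> = (1/12)[1*(4)*conj(1) + 1*(-4)*conj(-1) + 2*(-1)*conj(-1) + 2*(1)*conj(1) + 3*(0)*conj(-1) + 3*(0)*conj(1)]
      = (1/12)[(4) + (4) + (2) + (2) + (0) + (0)] = 12/12 = 1
  <chi_5*chi_6, chi_5> = (1/12)[1*(4)*conj(2) + 1*(-4)*conj(-2) + 2*(-1)*conj(1) + 2*(1)*conj(-1) + 3*(0)*conj(0) + 3*(0)*conj(0)]
      = (1/12)[(8) + (8) + (-2) + (-2) + (0) + (0)] = 12/12 = 1
  <chi_5*chi_6, chi_6> = (1/12)[1*(4)*conj(2) + 1*(-4)*conj(2) + 2*(-1)*conj(-1) + 2*(1)*conj(-1) + 3*(0)*conj(0) + 3*(0)*conj(0)]
      = (1/12)[(8) + (-8) + (2) + (-2) + (0) + (0)] = 0/12 = 0
Hence the multiplicities are chi_3: 1, chi_4: 1, chi_5: 1. Dimension check: dim(chi_5)*dim(chi_6) = 2*2 = 4 and sum (mult * dim) = 1*1 + 1*1 + 1*2 = 4.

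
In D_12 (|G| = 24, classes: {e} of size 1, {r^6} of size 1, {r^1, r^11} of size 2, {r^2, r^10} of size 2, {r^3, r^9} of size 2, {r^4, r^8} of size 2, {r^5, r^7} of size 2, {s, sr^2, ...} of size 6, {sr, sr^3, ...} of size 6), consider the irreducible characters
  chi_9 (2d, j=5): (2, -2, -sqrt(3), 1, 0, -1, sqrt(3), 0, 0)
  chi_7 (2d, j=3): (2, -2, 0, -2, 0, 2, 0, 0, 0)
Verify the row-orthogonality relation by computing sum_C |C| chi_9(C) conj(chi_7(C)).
Sum = 0; so <chi_9, chi_7> = 0 (distinct irreducibles are orthogonal).

Proof sketch: Compute term by term over conjugacy classes (|C| * chi_9(C) * conj(chi_7(C))):
  1*(2)*conj(2) + 1*(-2)*conj(-2) + 2*(-sqrt(3))*conj(0) + 2*(1)*conj(-2) + 2*(0)*conj(0) + 2*(-1)*conj(2) + 2*(sqrt(3))*conj(0) + 6*(0)*conj(0) + 6*(0)*conj(0)
  = (4) + (4) + (0) + (-4) + (0) + (-4) + (0) + (0) + (0)
  = 0.
Dividing by |G| = 24 gives 0/24 = 0, matching the row-orthogonality relation <chi_9, chi_7> = [chi_9 = chi_7].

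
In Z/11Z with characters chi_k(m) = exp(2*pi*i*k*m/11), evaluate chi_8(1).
chi_8(1) = zeta_11^8 = exp(-6*I*pi/11)

Explanation: chi_8(1) = zeta_11^(8*1) = zeta_11^8. Since zeta_11^11 = 1, this equals zeta_11^8 = exp(2*pi*i*8/11) = exp(-6*I*pi/11).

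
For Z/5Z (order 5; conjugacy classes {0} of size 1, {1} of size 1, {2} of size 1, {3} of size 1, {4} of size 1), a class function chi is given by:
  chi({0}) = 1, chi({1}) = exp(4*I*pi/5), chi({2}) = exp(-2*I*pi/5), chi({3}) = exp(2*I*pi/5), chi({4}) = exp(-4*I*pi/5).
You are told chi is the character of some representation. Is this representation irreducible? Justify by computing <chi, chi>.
Irreducible: <chi, chi> = 1.

Proof sketch: <chi, chi> = (1/|G|) sum_C |C| * |chi(C)|^2 = (1/5)[1*|1|^2 + 1*|exp(4*I*pi/5)|^2 + 1*|exp(-2*I*pi/5)|^2 + 1*|exp(2*I*pi/5)|^2 + 1*|exp(-4*I*pi/5)|^2]
  = (1/5)[(1) + (1) + (1) + (1) + (1)] = 5/5 = 1.
(Exp terms are combined using exp(i*s)*conj(exp(i*t)) = exp(i*(s-t)), and sums of them are collapsed using the identity that for every m > 1 the m distinct m-th roots of unity sum to 0, e.g. 1 + exp(2*I*pi/3) + exp(-2*I*pi/3) = 0.)
A character is irreducible iff <chi, chi> = 1, so this representation is irreducible.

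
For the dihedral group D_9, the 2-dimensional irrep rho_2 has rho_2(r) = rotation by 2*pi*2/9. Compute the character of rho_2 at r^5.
chi_{rho_2}(r^5) = 2*cos(2*pi*2*5/9) = 2*cos(20*pi/9)

Proof sketch: rho_2(r^5) is rotation by angle 2*pi*2*5/9, whose trace is 2*cos(2*pi*2*5/9) = 2*cos(20*pi/9).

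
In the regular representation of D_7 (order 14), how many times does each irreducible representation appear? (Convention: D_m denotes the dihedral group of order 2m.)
Each irreducible V_i of dimension d_i appears with multiplicity d_i, i.e. rho_reg = (direct sum over all irreducibles V_i) d_i V_i. The irreducible dimensions for D_7 are 1, 1, 2, 2, 2: 2 irreducibles of dimension 1, each with multiplicity 1; 3 irreducibles of dimension 2, each with multiplicity 2. Total dimension 2*1*1 + 3*2*2 = 14 = |G|.

Details: General theorem: in the regular representation of a finite group G, each irreducible appears with multiplicity equal to its dimension. Check: dim(rho_reg) = sum d_i^2 = 1 + 1 + 4 + 4 + 4 = 14 = |G|.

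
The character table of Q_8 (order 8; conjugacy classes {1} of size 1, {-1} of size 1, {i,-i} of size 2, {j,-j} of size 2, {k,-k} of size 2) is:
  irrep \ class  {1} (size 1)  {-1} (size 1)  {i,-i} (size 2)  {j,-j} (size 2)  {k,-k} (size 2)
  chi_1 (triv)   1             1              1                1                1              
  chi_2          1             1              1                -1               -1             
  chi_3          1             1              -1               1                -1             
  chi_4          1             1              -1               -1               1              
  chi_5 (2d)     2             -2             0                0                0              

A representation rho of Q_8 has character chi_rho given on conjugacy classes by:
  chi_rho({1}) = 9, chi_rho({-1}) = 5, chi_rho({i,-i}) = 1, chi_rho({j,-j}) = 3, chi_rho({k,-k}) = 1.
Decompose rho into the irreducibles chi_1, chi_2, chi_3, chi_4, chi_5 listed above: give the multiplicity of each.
Multiplicities: chi_1: 3, chi_2: 1, chi_3: 2, chi_4: 1, chi_5: 1.

Use <chi_rho, chi> = (1/|G|) sum_C |C| * chi_rho(C) * conj(chi(C)) with |G| = 8 for each irreducible chi in the table:
  <chi_rho, chi_1> = (1/8)[1*(9)*conj(1) + 1*(5)*conj(1) + 2*(1)*conj(1) + 2*(3)*conj(1) + 2*(1)*conj(1)]
      = (1/8)[(9) + (5) + (2) + (6) + (2)] = 24/8 = 3
  <chi_rho, chi_2> = (1/8)[1*(9)*conj(1) + 1*(5)*conj(1) + 2*(1)*conj(1) + 2*(3)*conj(-1) + 2*(1)*conj(-1)]
      = (1/8)[(9) + (5) + (2) + (-6) + (-2)] = 8/8 = 1
  <chi_rho, chi_3> = (1/8)[1*(9)*conj(1) + 1*(5)*conj(1) + 2*(1)*conj(-1) + 2*(3)*conj(1) + 2*(1)*conj(-1)]
      = (1/8)[(9) + (5) + (-2) + (6) + (-2)] = 16/8 = 2
  <chi_rho, chi_4> = (1/8)[1*(9)*conj(1) + 1*(5)*conj(1) + 2*(1)*conj(-1) + 2*(3)*conj(-1) + 2*(1)*conj(1)]
      = (1/8)[(9) + (5) + (-2) + (-6) + (2)] = 8/8 = 1
  <chi_rho, chi_5> = (1/8)[1*(9)*conj(2) + 1*(5)*conj(-2) + 2*(1)*conj(0) + 2*(3)*conj(0) + 2*(1)*conj(0)]
      = (1/8)[(18) + (-10) + (0) + (0) + (0)] = 8/8 = 1
Dimension check: dim(rho) = sum (mult * dim) = 3*1 + 1*1 + 2*1 + 1*1 + 1*2 = 9 = chi_rho(e) = 9.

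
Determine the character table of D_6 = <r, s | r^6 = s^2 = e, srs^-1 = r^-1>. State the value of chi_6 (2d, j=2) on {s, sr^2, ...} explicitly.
Conjugacy classes: {e} of size 1, {r^3} of size 1, {r^1, r^5} of size 2, {r^2, r^4} of size 2, {s, sr^2, ...} of size 3, {sr, sr^3, ...} of size 3.
Character table:
  irrep \ class              {e} (size 1)  {r^3} (size 1)  {r^1, r^5} (size 2)  {r^2, r^4} (size 2)  {s, sr^2, ...} (size 3)  {sr, sr^3, ...} (size 3)
  chi_1 (triv)               1             1               1                    1                    1                        1                       
  chi_2 (sign: r->1, s->-1)  1             1               1                    1                    -1                       -1                      
  chi_3 (r->-1, s->1)        1             -1              -1                   1                    1                        -1                      
  chi_4 (r->-1, s->-1)       1             -1              -1                   1                    -1                       1                       
  chi_5 (2d, j=1)            2             -2              1                    -1                   0                        0                       
  chi_6 (2d, j=2)            2             2               -1                   -1                   0                        0                       

Spot check: chi_6 (2d, j=2) on {s, sr^2, ...} = 0.

Argument: D_6 has order 2*6 = 12 with 6 conjugacy classes, hence 6 irreducibles. Sum of squared dims 1 + 1 + 1 + 1 + 4 + 4 = 12 = |G|. Linear characters come from the abelianisation; the 2-dimensional irreps have character r^k -> 2*cos(2*pi*j*k/6), reflections -> 0.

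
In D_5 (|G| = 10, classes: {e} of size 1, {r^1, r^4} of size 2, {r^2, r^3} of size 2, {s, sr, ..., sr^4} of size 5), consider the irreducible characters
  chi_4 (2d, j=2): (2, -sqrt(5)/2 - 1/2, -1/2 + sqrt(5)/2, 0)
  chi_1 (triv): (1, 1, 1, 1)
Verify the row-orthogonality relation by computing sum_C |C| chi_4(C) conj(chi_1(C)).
Sum = 0; so <chi_4, chi_1> = 0 (distinct irreducibles are orthogonal).

Compute term by term over conjugacy classes (|C| * chi_4(C) * conj(chi_1(C))):
  1*(2)*conj(1) + 2*(-sqrt(5)/2 - 1/2)*conj(1) + 2*(-1/2 + sqrt(5)/2)*conj(1) + 5*(0)*conj(1)
  = (2) + (-sqrt(5) - 1) + (-1 + sqrt(5)) + (0)
  = 0.
Dividing by |G| = 10 gives 0/10 = 0, matching the row-orthogonality relation <chi_4, chi_1> = [chi_4 = chi_1].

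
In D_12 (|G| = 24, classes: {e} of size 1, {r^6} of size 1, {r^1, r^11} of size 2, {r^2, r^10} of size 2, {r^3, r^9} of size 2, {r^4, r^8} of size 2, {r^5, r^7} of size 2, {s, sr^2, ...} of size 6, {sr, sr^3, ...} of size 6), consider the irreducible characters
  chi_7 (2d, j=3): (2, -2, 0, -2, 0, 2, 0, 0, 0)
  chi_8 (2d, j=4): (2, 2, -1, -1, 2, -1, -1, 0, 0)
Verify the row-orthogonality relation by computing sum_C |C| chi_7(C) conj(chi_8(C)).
Sum = 0; so <chi_7, chi_8> = 0 (distinct irreducibles are orthogonal).

Working: Compute term by term over conjugacy classes (|C| * chi_7(C) * conj(chi_8(C))):
  1*(2)*conj(2) + 1*(-2)*conj(2) + 2*(0)*conj(-1) + 2*(-2)*conj(-1) + 2*(0)*conj(2) + 2*(2)*conj(-1) + 2*(0)*conj(-1) + 6*(0)*conj(0) + 6*(0)*conj(0)
  = (4) + (-4) + (0) + (4) + (0) + (-4) + (0) + (0) + (0)
  = 0.
Dividing by |G| = 24 gives 0/24 = 0, matching the row-orthogonality relation <chi_7, chi_8> = [chi_7 = chi_8].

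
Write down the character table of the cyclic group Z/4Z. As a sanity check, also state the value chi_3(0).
Character table of Z/4Z (irreps indexed chi_0,...,chi_3 with chi_k(m) = zeta_4^(k*m), zeta_4 = exp(2*pi*i/4)):
  irrep \ class  {0} (size 1)  {1} (size 1)  {2} (size 1)  {3} (size 1)
  chi_0          1             1             1             1           
  chi_1          1             I             -1            -I          
  chi_2          1             -1            1             -1          
  chi_3          1             -I            -1            I           

Spot check: chi_3(0) = zeta_4^(3*0) = zeta_4^0 = 1.

Working: Z/4Z is abelian, so all 4 irreducible complex representations are 1-dimensional. They are given by chi_k(m) = zeta_4^(k*m) for k = 0,...,3. Row orthogonality: sum_m chi_k(m) conj(chi_l(m)) = 4 * [k = l].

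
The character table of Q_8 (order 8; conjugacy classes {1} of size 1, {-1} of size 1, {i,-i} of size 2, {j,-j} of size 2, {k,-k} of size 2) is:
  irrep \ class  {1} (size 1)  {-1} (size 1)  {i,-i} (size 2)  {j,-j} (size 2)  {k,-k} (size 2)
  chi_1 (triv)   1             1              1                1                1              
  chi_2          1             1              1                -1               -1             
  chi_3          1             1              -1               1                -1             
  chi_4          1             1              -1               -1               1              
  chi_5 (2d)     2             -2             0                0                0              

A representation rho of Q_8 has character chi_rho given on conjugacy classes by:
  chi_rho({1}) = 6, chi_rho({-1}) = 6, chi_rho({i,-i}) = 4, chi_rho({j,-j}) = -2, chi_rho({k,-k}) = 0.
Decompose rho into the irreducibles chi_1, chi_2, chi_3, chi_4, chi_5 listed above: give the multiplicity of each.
Multiplicities: chi_1: 2, chi_2: 3, chi_3: 0, chi_4: 1, chi_5: 0.

Solution. Use <chi_rho, chi> = (1/|G|) sum_C |C| * chi_rho(C) * conj(chi(C)) with |G| = 8 for each irreducible chi in the table:
  <chi_rho, chi_1> = (1/8)[1*(6)*conj(1) + 1*(6)*conj(1) + 2*(4)*conj(1) + 2*(-2)*conj(1) + 2*(0)*conj(1)]
      = (1/8)[(6) + (6) + (8) + (-4) + (0)] = 16/8 = 2
  <chi_rho, chi_2> = (1/8)[1*(6)*conj(1) + 1*(6)*conj(1) + 2*(4)*conj(1) + 2*(-2)*conj(-1) + 2*(0)*conj(-1)]
      = (1/8)[(6) + (6) + (8) + (4) + (0)] = 24/8 = 3
  <chi_rho, chi_3> = (1/8)[1*(6)*conj(1) + 1*(6)*conj(1) + 2*(4)*conj(-1) + 2*(-2)*conj(1) + 2*(0)*conj(-1)]
      = (1/8)[(6) + (6) + (-8) + (-4) + (0)] = 0/8 = 0
  <chi_rho, chi_4> = (1/8)[1*(6)*conj(1) + 1*(6)*conj(1) + 2*(4)*conj(-1) + 2*(-2)*conj(-1) + 2*(0)*conj(1)]
      = (1/8)[(6) + (6) + (-8) + (4) + (0)] = 8/8 = 1
  <chi_rho, chi_5> = (1/8)[1*(6)*conj(2) + 1*(6)*conj(-2) + 2*(4)*conj(0) + 2*(-2)*conj(0) + 2*(0)*conj(0)]
      = (1/8)[(12) + (-12) + (0) + (0) + (0)] = 0/8 = 0
Dimension check: dim(rho) = sum (mult * dim) = 2*1 + 3*1 + 0*1 + 1*1 + 0*2 = 6 = chi_rho(e) = 6.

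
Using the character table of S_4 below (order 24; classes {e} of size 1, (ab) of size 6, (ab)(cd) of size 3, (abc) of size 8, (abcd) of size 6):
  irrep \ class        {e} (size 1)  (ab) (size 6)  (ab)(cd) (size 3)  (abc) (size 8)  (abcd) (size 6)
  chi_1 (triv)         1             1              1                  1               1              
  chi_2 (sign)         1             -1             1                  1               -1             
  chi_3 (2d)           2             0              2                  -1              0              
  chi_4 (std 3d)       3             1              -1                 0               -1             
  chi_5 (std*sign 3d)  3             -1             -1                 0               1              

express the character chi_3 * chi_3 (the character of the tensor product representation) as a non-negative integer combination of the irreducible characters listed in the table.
chi_3 tensor chi_3 = chi_1 + chi_2 + chi_3 (all other irreducibles have multiplicity 0).

Solution. The character of a tensor product is the pointwise product (chi_3 * chi_3)(C) = chi_3(C) * chi_3(C):
  {e}: (2)*(2), (ab): (0)*(0), (ab)(cd): (2)*(2), (abc): (-1)*(-1), (abcd): (0)*(0)
so (chi_3 * chi_3) takes values
  {e} -> 4, (ab) -> 0, (ab)(cd) -> 4, (abc) -> 1, (abcd) -> 0.
Now take the inner product of this character with each irreducible chi from the table, <chi_3*chi_3, chi> = (1/24) sum_C |C| (chi_3*chi_3)(C) conj(chi(C)):
  <chi_3*chi_3, chi_1> = (1/24)[1*(4)*conj(1) + 6*(0)*conj(1) + 3*(4)*conj(1) + 8*(1)*conj(1) + 6*(0)*conj(1)]
      = (1/24)[(4) + (0) + (12) + (8) + (0)] = 24/24 = 1
  <chi_3*chi_3, chi_2> = (1/24)[1*(4)*conj(1) + 6*(0)*conj(-1) + 3*(4)*conj(1) + 8*(1)*conj(1) + 6*(0)*conj(-1)]
      = (1/24)[(4) + (0) + (12) + (8) + (0)] = 24/24 = 1
  <chi_3*chi_3, chi_3> = (1/24)[1*(4)*conj(2) + 6*(0)*conj(0) + 3*(4)*conj(2) + 8*(1)*conj(-1) + 6*(0)*conj(0)]
      = (1/24)[(8) + (0) + (24) + (-8) + (0)] = 24/24 = 1
  <chi_3*chi_3, chi_4> = (1/24)[1*(4)*conj(3) + 6*(0)*conj(1) + 3*(4)*conj(-1) + 8*(1)*conj(0) + 6*(0)*conj(-1)]
      = (1/24)[(12) + (0) + (-12) + (0) + (0)] = 0/24 = 0
  <chi_3*chi_3, chi_5> = (1/24)[1*(4)*conj(3) + 6*(0)*conj(-1) + 3*(4)*conj(-1) + 8*(1)*conj(0) + 6*(0)*conj(1)]
      = (1/24)[(12) + (0) + (-12) + (0) + (0)] = 0/24 = 0
Hence the multiplicities are chi_1: 1, chi_2: 1, chi_3: 1. Dimension check: dim(chi_3)*dim(chi_3) = 2*2 = 4 and sum (mult * dim) = 1*1 + 1*1 + 1*2 = 4.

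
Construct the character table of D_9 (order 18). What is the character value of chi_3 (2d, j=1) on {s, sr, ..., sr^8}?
Conjugacy classes: {e} of size 1, {r^1, r^8} of size 2, {r^2, r^7} of size 2, {r^3, r^6} of size 2, {r^4, r^5} of size 2, {s, sr, ..., sr^8} of size 9.
Character table:
  irrep \ class              {e} (size 1)  {r^1, r^8} (size 2)  {r^2, r^7} (size 2)  {r^3, r^6} (size 2)  {r^4, r^5} (size 2)  {s, sr, ..., sr^8} (size 9)
  chi_1 (triv)               1             1                    1                    1                    1                    1                          
  chi_2 (sign: r->1, s->-1)  1             1                    1                    1                    1                    -1                         
  chi_3 (2d, j=1)            2             2*cos(2*pi/9)        2*cos(4*pi/9)        -1                   -2*cos(pi/9)         0                          
  chi_4 (2d, j=2)            2             2*cos(4*pi/9)        -2*cos(pi/9)         -1                   2*cos(2*pi/9)        0                          
  chi_5 (2d, j=3)            2             -1                   -1                   2                    -1                   0                          
  chi_6 (2d, j=4)            2             -2*cos(pi/9)         2*cos(2*pi/9)        -1                   2*cos(4*pi/9)        0                          

Spot check: chi_3 (2d, j=1) on {s, sr, ..., sr^8} = 0.

D_9 has order 2*9 = 18 with 6 conjugacy classes, hence 6 irreducibles. Sum of squared dims 1 + 1 + 4 + 4 + 4 + 4 = 18 = |G|. Linear characters come from the abelianisation; the 2-dimensional irreps have character r^k -> 2*cos(2*pi*j*k/9), reflections -> 0.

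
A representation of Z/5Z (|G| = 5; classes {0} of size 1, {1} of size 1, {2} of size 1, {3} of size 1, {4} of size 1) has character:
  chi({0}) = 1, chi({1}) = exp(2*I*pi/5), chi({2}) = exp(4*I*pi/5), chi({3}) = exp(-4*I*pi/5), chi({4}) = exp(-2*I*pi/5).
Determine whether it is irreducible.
Irreducible: <chi, chi> = 1.

Explanation: <chi, chi> = (1/|G|) sum_C |C| * |chi(C)|^2 = (1/5)[1*|1|^2 + 1*|exp(2*I*pi/5)|^2 + 1*|exp(4*I*pi/5)|^2 + 1*|exp(-4*I*pi/5)|^2 + 1*|exp(-2*I*pi/5)|^2]
  = (1/5)[(1) + (1) + (1) + (1) + (1)] = 5/5 = 1.
(Exp terms are combined using exp(i*s)*conj(exp(i*t)) = exp(i*(s-t)), and sums of them are collapsed using the identity that for every m > 1 the m distinct m-th roots of unity sum to 0, e.g. 1 + exp(2*I*pi/3) + exp(-2*I*pi/3) = 0.)
A character is irreducible iff <chi, chi> = 1, so this representation is irreducible.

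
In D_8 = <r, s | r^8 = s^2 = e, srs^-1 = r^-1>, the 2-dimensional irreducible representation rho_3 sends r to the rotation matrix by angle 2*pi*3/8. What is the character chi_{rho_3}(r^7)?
chi_{rho_3}(r^7) = 2*cos(2*pi*3*7/8) = -sqrt(2)

rho_3(r^7) is rotation by angle 2*pi*3*7/8, whose trace is 2*cos(2*pi*3*7/8) = -sqrt(2).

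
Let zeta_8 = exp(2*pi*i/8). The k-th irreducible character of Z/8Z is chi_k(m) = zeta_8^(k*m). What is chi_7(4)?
chi_7(4) = zeta_8^28 = -1

Argument: chi_7(4) = zeta_8^(7*4) = zeta_8^28. Since zeta_8^8 = 1, this equals zeta_8^4 = exp(2*pi*i*4/8) = -1.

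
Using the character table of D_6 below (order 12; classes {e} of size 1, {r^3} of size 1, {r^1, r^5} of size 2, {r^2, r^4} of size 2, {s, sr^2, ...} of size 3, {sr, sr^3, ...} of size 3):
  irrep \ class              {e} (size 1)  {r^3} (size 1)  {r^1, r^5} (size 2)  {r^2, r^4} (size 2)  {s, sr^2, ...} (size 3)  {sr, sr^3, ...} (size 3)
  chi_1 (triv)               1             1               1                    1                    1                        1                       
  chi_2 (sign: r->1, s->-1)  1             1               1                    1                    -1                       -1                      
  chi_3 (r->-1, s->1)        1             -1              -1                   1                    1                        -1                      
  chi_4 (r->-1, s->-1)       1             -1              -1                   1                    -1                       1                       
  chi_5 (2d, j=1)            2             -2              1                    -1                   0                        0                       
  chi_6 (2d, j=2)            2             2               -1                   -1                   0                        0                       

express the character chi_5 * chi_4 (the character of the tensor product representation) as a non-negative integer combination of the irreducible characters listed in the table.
chi_5 tensor chi_4 = chi_6 (all other irreducibles have multiplicity 0).

Working: The character of a tensor product is the pointwise product (chi_5 * chi_4)(C) = chi_5(C) * chi_4(C):
  {e}: (2)*(1), {r^3}: (-2)*(-1), {r^1, r^5}: (1)*(-1), {r^2, r^4}: (-1)*(1), {s, sr^2, ...}: (0)*(-1), {sr, sr^3, ...}: (0)*(1)
so (chi_5 * chi_4) takes values
  {e} -> 2, {r^3} -> 2, {r^1, r^5} -> -1, {r^2, r^4} -> -1, {s, sr^2, ...} -> 0, {sr, sr^3, ...} -> 0.
Now take the inner product of this character with each irreducible chi from the table, <chi_5*chi_4, chi> = (1/12) sum_C |C| (chi_5*chi_4)(C) conj(chi(C)):
  <chi_5*chi_4, chi_1> = (1/12)[1*(2)*conj(1) + 1*(2)*conj(1) + 2*(-1)*conj(1) + 2*(-1)*conj(1) + 3*(0)*conj(1) + 3*(0)*conj(1)]
      = (1/12)[(2) + (2) + (-2) + (-2) + (0) + (0)] = 0/12 = 0
  <chi_5*chi_4, chi_2> = (1/12)[1*(2)*conj(1) + 1*(2)*conj(1) + 2*(-1)*conj(1) + 2*(-1)*conj(1) + 3*(0)*conj(-1) + 3*(0)*conj(-1)]
      = (1/12)[(2) + (2) + (-2) + (-2) + (0) + (0)] = 0/12 = 0
  <chi_5*chi_4, chi_3> = (1/12)[1*(2)*conj(1) + 1*(2)*conj(-1) + 2*(-1)*conj(-1) + 2*(-1)*conj(1) + 3*(0)*conj(1) + 3*(0)*conj(-1)]
      = (1/12)[(2) + (-2) + (2) + (-2) + (0) + (0)] = 0/12 = 0
  <chi_5*chi_4, chi_4> = (1/12)[1*(2)*conj(1) + 1*(2)*conj(-1) + 2*(-1)*conj(-1) + 2*(-1)*conj(1) + 3*(0)*conj(-1) + 3*(0)*conj(1)]
      = (1/12)[(2) + (-2) + (2) + (-2) + (0) + (0)] = 0/12 = 0
  <chi_5*chi_4, chi_5> = (1/12)[1*(2)*conj(2) + 1*(2)*conj(-2) + 2*(-1)*conj(1) + 2*(-1)*conj(-1) + 3*(0)*conj(0) + 3*(0)*conj(0)]
      = (1/12)[(4) + (-4) + (-2) + (2) + (0) + (0)] = 0/12 = 0
  <chi_5*chi_4, chi_6> = (1/12)[1*(2)*conj(2) + 1*(2)*conj(2) + 2*(-1)*conj(-1) + 2*(-1)*conj(-1) + 3*(0)*conj(0) + 3*(0)*conj(0)]
      = (1/12)[(4) + (4) + (2) + (2) + (0) + (0)] = 12/12 = 1
Hence the multiplicities are chi_6: 1. Dimension check: dim(chi_5)*dim(chi_4) = 2*1 = 2 and sum (mult * dim) = 1*2 = 2.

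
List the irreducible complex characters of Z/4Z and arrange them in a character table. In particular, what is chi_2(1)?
Character table of Z/4Z (irreps indexed chi_0,...,chi_3 with chi_k(m) = zeta_4^(k*m), zeta_4 = exp(2*pi*i/4)):
  irrep \ class  {0} (size 1)  {1} (size 1)  {2} (size 1)  {3} (size 1)
  chi_0          1             1             1             1           
  chi_1          1             I             -1            -I          
  chi_2          1             -1            1             -1          
  chi_3          1             -I            -1            I           

Spot check: chi_2(1) = zeta_4^(2*1) = zeta_4^2 = -1.

Working: Z/4Z is abelian, so all 4 irreducible complex representations are 1-dimensional. They are given by chi_k(m) = zeta_4^(k*m) for k = 0,...,3. Row orthogonality: sum_m chi_k(m) conj(chi_l(m)) = 4 * [k = l].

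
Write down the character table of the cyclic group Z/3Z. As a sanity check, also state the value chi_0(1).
Character table of Z/3Z (irreps indexed chi_0,...,chi_2 with chi_k(m) = zeta_3^(k*m), zeta_3 = exp(2*pi*i/3)):
  irrep \ class  {0} (size 1)  {1} (size 1)    {2} (size 1)  
  chi_0          1             1               1             
  chi_1          1             exp(2*I*pi/3)   exp(-2*I*pi/3)
  chi_2          1             exp(-2*I*pi/3)  exp(2*I*pi/3) 

Spot check: chi_0(1) = zeta_3^(0*1) = zeta_3^0 = 1.

Why: Z/3Z is abelian, so all 3 irreducible complex representations are 1-dimensional. They are given by chi_k(m) = zeta_3^(k*m) for k = 0,...,2. Row orthogonality: sum_m chi_k(m) conj(chi_l(m)) = 3 * [k = l].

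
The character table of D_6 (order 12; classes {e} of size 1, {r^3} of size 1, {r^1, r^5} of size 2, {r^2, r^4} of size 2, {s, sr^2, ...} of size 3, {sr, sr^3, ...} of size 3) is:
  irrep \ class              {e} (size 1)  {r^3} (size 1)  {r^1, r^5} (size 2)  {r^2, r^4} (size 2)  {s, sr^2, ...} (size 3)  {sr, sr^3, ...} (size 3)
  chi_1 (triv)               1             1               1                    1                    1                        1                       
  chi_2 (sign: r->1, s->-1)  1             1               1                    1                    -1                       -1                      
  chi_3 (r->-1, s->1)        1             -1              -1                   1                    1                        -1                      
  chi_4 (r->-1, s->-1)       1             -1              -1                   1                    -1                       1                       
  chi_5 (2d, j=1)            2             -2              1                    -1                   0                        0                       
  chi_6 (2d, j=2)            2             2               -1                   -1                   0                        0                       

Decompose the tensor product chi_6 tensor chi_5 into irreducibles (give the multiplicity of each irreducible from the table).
chi_6 tensor chi_5 = chi_3 + chi_4 + chi_5 (all other irreducibles have multiplicity 0).

Argument: The character of a tensor product is the pointwise product (chi_6 * chi_5)(C) = chi_6(C) * chi_5(C):
  {e}: (2)*(2), {r^3}: (2)*(-2), {r^1, r^5}: (-1)*(1), {r^2, r^4}: (-1)*(-1), {s, sr^2, ...}: (0)*(0), {sr, sr^3, ...}: (0)*(0)
so (chi_6 * chi_5) takes values
  {e} -> 4, {r^3} -> -4, {r^1, r^5} -> -1, {r^2, r^4} -> 1, {s, sr^2, ...} -> 0, {sr, sr^3, ...} -> 0.
Now take the inner product of this character with each irreducible chi from the table, <chi_6*chi_5, chi> = (1/12) sum_C |C| (chi_6*chi_5)(C) conj(chi(C)):
  <chi_6*chi_5, chi_1> = (1/12)[1*(4)*conj(1) + 1*(-4)*conj(1) + 2*(-1)*conj(1) + 2*(1)*conj(1) + 3*(0)*conj(1) + 3*(0)*conj(1)]
      = (1/12)[(4) + (-4) + (-2) + (2) + (0) + (0)] = 0/12 = 0
  <chi_6*chi_5, chi_2> = (1/12)[1*(4)*conj(1) + 1*(-4)*conj(1) + 2*(-1)*conj(1) + 2*(1)*conj(1) + 3*(0)*conj(-1) + 3*(0)*conj(-1)]
      = (1/12)[(4) + (-4) + (-2) + (2) + (0) + (0)] = 0/12 = 0
  <chi_6*chi_5, chi_3> = (1/12)[1*(4)*conj(1) + 1*(-4)*conj(-1) + 2*(-1)*conj(-1) + 2*(1)*conj(1) + 3*(0)*conj(1) + 3*(0)*conj(-1)]
      = (1/12)[(4) + (4) + (2) + (2) + (0) + (0)] = 12/12 = 1
  <chi_6*chi_5, chi_4> = (1/12)[1*(4)*conj(1) + 1*(-4)*conj(-1) + 2*(-1)*conj(-1) + 2*(1)*conj(1) + 3*(0)*conj(-1) + 3*(0)*conj(1)]
      = (1/12)[(4) + (4) + (2) + (2) + (0) + (0)] = 12/12 = 1
  <chi_6*chi_5, chi_5> = (1/12)[1*(4)*conj(2) + 1*(-4)*conj(-2) + 2*(-1)*conj(1) + 2*(1)*conj(-1) + 3*(0)*conj(0) + 3*(0)*conj(0)]
      = (1/12)[(8) + (8) + (-2) + (-2) + (0) + (0)] = 12/12 = 1
  <chi_6*chi_5, chi_6> = (1/12)[1*(4)*conj(2) + 1*(-4)*conj(2) + 2*(-1)*conj(-1) + 2*(1)*conj(-1) + 3*(0)*conj(0) + 3*(0)*conj(0)]
      = (1/12)[(8) + (-8) + (2) + (-2) + (0) + (0)] = 0/12 = 0
Hence the multiplicities are chi_3: 1, chi_4: 1, chi_5: 1. Dimension check: dim(chi_6)*dim(chi_5) = 2*2 = 4 and sum (mult * dim) = 1*1 + 1*1 + 1*2 = 4.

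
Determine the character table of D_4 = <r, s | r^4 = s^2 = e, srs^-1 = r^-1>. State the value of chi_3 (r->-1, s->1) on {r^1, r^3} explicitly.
Conjugacy classes: {e} of size 1, {r^2} of size 1, {r^1, r^3} of size 2, {s, sr^2, ...} of size 2, {sr, sr^3, ...} of size 2.
Character table:
  irrep \ class              {e} (size 1)  {r^2} (size 1)  {r^1, r^3} (size 2)  {s, sr^2, ...} (size 2)  {sr, sr^3, ...} (size 2)
  chi_1 (triv)               1             1               1                    1                        1                       
  chi_2 (sign: r->1, s->-1)  1             1               1                    -1                       -1                      
  chi_3 (r->-1, s->1)        1             1               -1                   1                        -1                      
  chi_4 (r->-1, s->-1)       1             1               -1                   -1                       1                       
  chi_5 (2d, j=1)            2             -2              0                    0                        0                       

Spot check: chi_3 (r->-1, s->1) on {r^1, r^3} = -1.

Derivation: D_4 has order 2*4 = 8 with 5 conjugacy classes, hence 5 irreducibles. Sum of squared dims 1 + 1 + 1 + 1 + 4 = 8 = |G|. Linear characters come from the abelianisation; the 2-dimensional irreps have character r^k -> 2*cos(2*pi*j*k/4), reflections -> 0.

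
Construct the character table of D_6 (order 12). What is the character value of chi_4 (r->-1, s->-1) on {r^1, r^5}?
Conjugacy classes: {e} of size 1, {r^3} of size 1, {r^1, r^5} of size 2, {r^2, r^4} of size 2, {s, sr^2, ...} of size 3, {sr, sr^3, ...} of size 3.
Character table:
  irrep \ class              {e} (size 1)  {r^3} (size 1)  {r^1, r^5} (size 2)  {r^2, r^4} (size 2)  {s, sr^2, ...} (size 3)  {sr, sr^3, ...} (size 3)
  chi_1 (triv)               1             1               1                    1                    1                        1                       
  chi_2 (sign: r->1, s->-1)  1             1               1                    1                    -1                       -1                      
  chi_3 (r->-1, s->1)        1             -1              -1                   1                    1                        -1                      
  chi_4 (r->-1, s->-1)       1             -1              -1                   1                    -1                       1                       
  chi_5 (2d, j=1)            2             -2              1                    -1                   0                        0                       
  chi_6 (2d, j=2)            2             2               -1                   -1                   0                        0                       

Spot check: chi_4 (r->-1, s->-1) on {r^1, r^5} = -1.

Justification: D_6 has order 2*6 = 12 with 6 conjugacy classes, hence 6 irreducibles. Sum of squared dims 1 + 1 + 1 + 1 + 4 + 4 = 12 = |G|. Linear characters come from the abelianisation; the 2-dimensional irreps have character r^k -> 2*cos(2*pi*j*k/6), reflections -> 0.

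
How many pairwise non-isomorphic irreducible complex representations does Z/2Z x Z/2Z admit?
4

Why: The number of irreducible complex representations of a finite group equals its number of conjugacy classes. Z/2Z x Z/2Z is abelian of order 4, so every element is its own conjugacy class: 4 classes, so Z/2Z x Z/2Z (order 4) has exactly 4 irreducible complex representations.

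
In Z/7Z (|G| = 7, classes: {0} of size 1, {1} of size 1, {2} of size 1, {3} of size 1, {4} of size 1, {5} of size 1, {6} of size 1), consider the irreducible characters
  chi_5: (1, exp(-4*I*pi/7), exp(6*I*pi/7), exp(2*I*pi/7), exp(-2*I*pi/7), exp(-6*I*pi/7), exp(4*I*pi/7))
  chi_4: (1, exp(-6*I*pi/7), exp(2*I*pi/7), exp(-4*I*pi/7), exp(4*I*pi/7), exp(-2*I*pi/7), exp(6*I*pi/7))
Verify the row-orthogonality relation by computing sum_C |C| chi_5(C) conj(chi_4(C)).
Sum = 0; so <chi_5, chi_4> = 0 (distinct irreducibles are orthogonal).

Justification: Compute term by term over conjugacy classes (|C| * chi_5(C) * conj(chi_4(C))):
  1*(1)*conj(1) + 1*(exp(-4*I*pi/7))*conj(exp(-6*I*pi/7)) + 1*(exp(6*I*pi/7))*conj(exp(2*I*pi/7)) + 1*(exp(2*I*pi/7))*conj(exp(-4*I*pi/7)) + 1*(exp(-2*I*pi/7))*conj(exp(4*I*pi/7)) + 1*(exp(-6*I*pi/7))*conj(exp(-2*I*pi/7)) + 1*(exp(4*I*pi/7))*conj(exp(6*I*pi/7))
  = (1) + (exp(2*I*pi/7)) + (exp(4*I*pi/7)) + (exp(6*I*pi/7)) + (exp(-6*I*pi/7)) + (exp(-4*I*pi/7)) + (exp(-2*I*pi/7))
  = 0.
(Exp terms are combined using exp(i*s)*conj(exp(i*t)) = exp(i*(s-t)), and sums of them are collapsed using the identity that for every m > 1 the m distinct m-th roots of unity sum to 0, e.g. 1 + exp(2*I*pi/3) + exp(-2*I*pi/3) = 0.)
Dividing by |G| = 7 gives 0/7 = 0, matching the row-orthogonality relation <chi_5, chi_4> = [chi_5 = chi_4].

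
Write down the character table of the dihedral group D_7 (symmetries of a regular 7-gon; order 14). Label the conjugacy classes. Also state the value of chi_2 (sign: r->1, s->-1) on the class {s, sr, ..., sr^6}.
Conjugacy classes: {e} of size 1, {r^1, r^6} of size 2, {r^2, r^5} of size 2, {r^3, r^4} of size 2, {s, sr, ..., sr^6} of size 7.
Character table:
  irrep \ class              {e} (size 1)  {r^1, r^6} (size 2)  {r^2, r^5} (size 2)  {r^3, r^4} (size 2)  {s, sr, ..., sr^6} (size 7)
  chi_1 (triv)               1             1                    1                    1                    1                          
  chi_2 (sign: r->1, s->-1)  1             1                    1                    1                    -1                         
  chi_3 (2d, j=1)            2             2*cos(2*pi/7)        -2*cos(3*pi/7)       -2*cos(pi/7)         0                          
  chi_4 (2d, j=2)            2             -2*cos(3*pi/7)       -2*cos(pi/7)         2*cos(2*pi/7)        0                          
  chi_5 (2d, j=3)            2             -2*cos(pi/7)         2*cos(2*pi/7)        -2*cos(3*pi/7)       0                          

Spot check: chi_2 (sign: r->1, s->-1) on {s, sr, ..., sr^6} = -1.

Working: D_7 has order 2*7 = 14 with 5 conjugacy classes, hence 5 irreducibles. Sum of squared dims 1 + 1 + 4 + 4 + 4 = 14 = |G|. Linear characters come from the abelianisation; the 2-dimensional irreps have character r^k -> 2*cos(2*pi*j*k/7), reflections -> 0.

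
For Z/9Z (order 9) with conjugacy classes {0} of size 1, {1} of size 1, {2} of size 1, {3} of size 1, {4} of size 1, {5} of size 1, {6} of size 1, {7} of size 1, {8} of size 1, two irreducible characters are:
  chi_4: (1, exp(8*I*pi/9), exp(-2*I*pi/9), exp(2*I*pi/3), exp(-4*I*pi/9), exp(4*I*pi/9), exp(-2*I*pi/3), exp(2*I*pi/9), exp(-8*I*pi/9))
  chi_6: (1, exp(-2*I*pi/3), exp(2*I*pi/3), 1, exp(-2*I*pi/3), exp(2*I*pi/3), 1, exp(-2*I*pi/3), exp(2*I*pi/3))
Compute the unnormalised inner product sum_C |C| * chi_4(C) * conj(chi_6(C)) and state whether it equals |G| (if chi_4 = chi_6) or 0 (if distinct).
Sum = 0; so <chi_4, chi_6> = 0 (distinct irreducibles are orthogonal).

Solution. Compute term by term over conjugacy classes (|C| * chi_4(C) * conj(chi_6(C))):
  1*(1)*conj(1) + 1*(exp(8*I*pi/9))*conj(exp(-2*I*pi/3)) + 1*(exp(-2*I*pi/9))*conj(exp(2*I*pi/3)) + 1*(exp(2*I*pi/3))*conj(1) + 1*(exp(-4*I*pi/9))*conj(exp(-2*I*pi/3)) + 1*(exp(4*I*pi/9))*conj(exp(2*I*pi/3)) + 1*(exp(-2*I*pi/3))*conj(1) + 1*(exp(2*I*pi/9))*conj(exp(-2*I*pi/3)) + 1*(exp(-8*I*pi/9))*conj(exp(2*I*pi/3))
  = (1) + (exp(-4*I*pi/9)) + (exp(-8*I*pi/9)) + (exp(2*I*pi/3)) + (exp(2*I*pi/9)) + (exp(-2*I*pi/9)) + (exp(-2*I*pi/3)) + (exp(8*I*pi/9)) + (exp(4*I*pi/9))
  = 0.
(Exp terms are combined using exp(i*s)*conj(exp(i*t)) = exp(i*(s-t)), and sums of them are collapsed using the identity that for every m > 1 the m distinct m-th roots of unity sum to 0, e.g. 1 + exp(2*I*pi/3) + exp(-2*I*pi/3) = 0.)
Dividing by |G| = 9 gives 0/9 = 0, matching the row-orthogonality relation <chi_4, chi_6> = [chi_4 = chi_6].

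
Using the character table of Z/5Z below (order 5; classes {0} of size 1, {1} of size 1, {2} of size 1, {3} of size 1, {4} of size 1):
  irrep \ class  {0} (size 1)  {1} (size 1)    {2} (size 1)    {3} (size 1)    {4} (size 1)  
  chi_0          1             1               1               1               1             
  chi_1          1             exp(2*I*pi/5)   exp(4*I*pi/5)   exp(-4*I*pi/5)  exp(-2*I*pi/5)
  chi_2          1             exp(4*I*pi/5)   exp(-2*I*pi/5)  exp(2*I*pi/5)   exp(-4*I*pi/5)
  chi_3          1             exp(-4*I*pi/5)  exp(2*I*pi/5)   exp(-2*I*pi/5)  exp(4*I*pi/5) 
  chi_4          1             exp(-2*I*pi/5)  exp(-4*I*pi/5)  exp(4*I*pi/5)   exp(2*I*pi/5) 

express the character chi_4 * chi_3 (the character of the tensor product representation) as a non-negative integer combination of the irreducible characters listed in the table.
chi_4 tensor chi_3 = chi_2 (all other irreducibles have multiplicity 0).

Justification: The character of a tensor product is the pointwise product (chi_4 * chi_3)(C) = chi_4(C) * chi_3(C):
  {0}: (1)*(1), {1}: (exp(-2*I*pi/5))*(exp(-4*I*pi/5)), {2}: (exp(-4*I*pi/5))*(exp(2*I*pi/5)), {3}: (exp(4*I*pi/5))*(exp(-2*I*pi/5)), {4}: (exp(2*I*pi/5))*(exp(4*I*pi/5))
so (chi_4 * chi_3) takes values
  {0} -> 1, {1} -> exp(4*I*pi/5), {2} -> exp(-2*I*pi/5), {3} -> exp(2*I*pi/5), {4} -> exp(-4*I*pi/5).
Now take the inner product of this character with each irreducible chi from the table, <chi_4*chi_3, chi> = (1/5) sum_C |C| (chi_4*chi_3)(C) conj(chi(C)):
  <chi_4*chi_3, chi_0> = (1/5)[1*(1)*conj(1) + 1*(exp(4*I*pi/5))*conj(1) + 1*(exp(-2*I*pi/5))*conj(1) + 1*(exp(2*I*pi/5))*conj(1) + 1*(exp(-4*I*pi/5))*conj(1)]
      = (1/5)[(1) + (exp(4*I*pi/5)) + (exp(-2*I*pi/5)) + (exp(2*I*pi/5)) + (exp(-4*I*pi/5))] = 0/5 = 0
  <chi_4*chi_3, chi_1> = (1/5)[1*(1)*conj(1) + 1*(exp(4*I*pi/5))*conj(exp(2*I*pi/5)) + 1*(exp(-2*I*pi/5))*conj(exp(4*I*pi/5)) + 1*(exp(2*I*pi/5))*conj(exp(-4*I*pi/5)) + 1*(exp(-4*I*pi/5))*conj(exp(-2*I*pi/5))]
      = (1/5)[(1) + (exp(2*I*pi/5)) + (exp(4*I*pi/5)) + (exp(-4*I*pi/5)) + (exp(-2*I*pi/5))] = 0/5 = 0
  <chi_4*chi_3, chi_2> = (1/5)[1*(1)*conj(1) + 1*(exp(4*I*pi/5))*conj(exp(4*I*pi/5)) + 1*(exp(-2*I*pi/5))*conj(exp(-2*I*pi/5)) + 1*(exp(2*I*pi/5))*conj(exp(2*I*pi/5)) + 1*(exp(-4*I*pi/5))*conj(exp(-4*I*pi/5))]
      = (1/5)[(1) + (1) + (1) + (1) + (1)] = 5/5 = 1
  <chi_4*chi_3, chi_3> = (1/5)[1*(1)*conj(1) + 1*(exp(4*I*pi/5))*conj(exp(-4*I*pi/5)) + 1*(exp(-2*I*pi/5))*conj(exp(2*I*pi/5)) + 1*(exp(2*I*pi/5))*conj(exp(-2*I*pi/5)) + 1*(exp(-4*I*pi/5))*conj(exp(4*I*pi/5))]
      = (1/5)[(1) + (exp(-2*I*pi/5)) + (exp(-4*I*pi/5)) + (exp(4*I*pi/5)) + (exp(2*I*pi/5))] = 0/5 = 0
  <chi_4*chi_3, chi_4> = (1/5)[1*(1)*conj(1) + 1*(exp(4*I*pi/5))*conj(exp(-2*I*pi/5)) + 1*(exp(-2*I*pi/5))*conj(exp(-4*I*pi/5)) + 1*(exp(2*I*pi/5))*conj(exp(4*I*pi/5)) + 1*(exp(-4*I*pi/5))*conj(exp(2*I*pi/5))]
      = (1/5)[(1) + (exp(-4*I*pi/5)) + (exp(2*I*pi/5)) + (exp(-2*I*pi/5)) + (exp(4*I*pi/5))] = 0/5 = 0
(Exp terms are combined using exp(i*s)*conj(exp(i*t)) = exp(i*(s-t)), and sums of them are collapsed using the identity that for every m > 1 the m distinct m-th roots of unity sum to 0, e.g. 1 + exp(2*I*pi/3) + exp(-2*I*pi/3) = 0.)
Hence the multiplicities are chi_2: 1. Dimension check: dim(chi_4)*dim(chi_3) = 1*1 = 1 and sum (mult * dim) = 1*1 = 1.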